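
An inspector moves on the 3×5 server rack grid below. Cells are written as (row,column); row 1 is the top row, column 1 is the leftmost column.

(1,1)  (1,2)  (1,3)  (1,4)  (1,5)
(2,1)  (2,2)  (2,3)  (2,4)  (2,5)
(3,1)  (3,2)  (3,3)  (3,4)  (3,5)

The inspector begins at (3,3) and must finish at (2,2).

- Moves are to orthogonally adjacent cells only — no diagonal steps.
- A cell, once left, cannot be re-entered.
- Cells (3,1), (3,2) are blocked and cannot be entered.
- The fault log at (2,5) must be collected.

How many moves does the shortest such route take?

6

Any route passes through (2,5) somewhere between (3,3) and (2,2). Summing Manhattan distances along the two legs ((3,3) → (2,5) → (2,2)) gives a lower bound of 3 + 3 = 6 moves.
A route of 6 moves achieves this: (3,3) → (3,4) → (3,5) → (2,5) → (2,4) → (2,3) → (2,2).
Since 6 matches the lower bound, it is optimal.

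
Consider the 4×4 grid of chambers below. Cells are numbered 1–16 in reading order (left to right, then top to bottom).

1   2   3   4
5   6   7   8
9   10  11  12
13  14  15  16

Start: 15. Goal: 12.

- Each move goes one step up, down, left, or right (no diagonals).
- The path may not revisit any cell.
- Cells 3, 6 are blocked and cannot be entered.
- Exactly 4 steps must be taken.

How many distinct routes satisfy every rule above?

2

Need simple routes of exactly 4 moves from 15 to 12 (Manhattan distance 2, so 1 moves are spent on a detour and 1 undoing it).
Enumerating: 15 11 7 8 12 | 15 14 10 11 12.
That gives 2 routes.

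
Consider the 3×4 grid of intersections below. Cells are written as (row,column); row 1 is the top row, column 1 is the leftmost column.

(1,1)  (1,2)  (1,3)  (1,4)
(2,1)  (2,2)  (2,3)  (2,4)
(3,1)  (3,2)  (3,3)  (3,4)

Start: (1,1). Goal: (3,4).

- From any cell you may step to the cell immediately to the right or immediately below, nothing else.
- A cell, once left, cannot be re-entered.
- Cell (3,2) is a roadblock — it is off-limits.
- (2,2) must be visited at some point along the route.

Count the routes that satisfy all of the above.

4

A right/down-only route from (1,1) to (3,4) makes exactly 2 down-moves and 3 right-moves in some order.
With no other constraints that would be C(5,2) = 10 routes.
Split at (2,2) and multiply the segment counts (each segment already excludes blocked cells): (1,1)→(2,2): 2; (2,2)→(3,4): 2; product = 4.
That gives 4 routes.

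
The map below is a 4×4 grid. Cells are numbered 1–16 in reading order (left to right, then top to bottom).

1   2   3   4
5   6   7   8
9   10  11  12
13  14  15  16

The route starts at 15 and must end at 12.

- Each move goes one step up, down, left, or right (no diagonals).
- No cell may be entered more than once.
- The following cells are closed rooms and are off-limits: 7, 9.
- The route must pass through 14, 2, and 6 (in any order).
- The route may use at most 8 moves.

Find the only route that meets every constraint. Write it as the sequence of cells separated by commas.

Any route must reach 14, 2, and 6 and still end at 12 within 8 moves, so the order of the required stops is forced.
Route from 15: left to 14, 3× up (reaching 2), 2× right (reaching 4), 2× down (reaching 12) — 8 moves in all.
Check: all required cells visited; 8 ≤ 8 moves.

15, 14, 10, 6, 2, 3, 4, 8, 12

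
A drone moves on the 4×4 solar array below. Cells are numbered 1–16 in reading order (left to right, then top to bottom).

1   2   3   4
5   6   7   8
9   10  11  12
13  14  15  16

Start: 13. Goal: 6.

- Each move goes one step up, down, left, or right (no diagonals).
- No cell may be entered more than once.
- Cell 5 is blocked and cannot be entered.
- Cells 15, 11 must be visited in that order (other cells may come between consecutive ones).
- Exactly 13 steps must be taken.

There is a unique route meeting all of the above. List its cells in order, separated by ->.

13 -> 9 -> 10 -> 14 -> 15 -> 16 -> 12 -> 11 -> 7 -> 8 -> 4 -> 3 -> 2 -> 6

The waypoints must appear in the order 15, 11, with no cell reused.
Route from 13: up 1 to 9, right 1 to 10, down 1 to 14, right 2 to 16, up 1 to 12, left 1 to 11, up 1 to 7, right 1 to 8, up 1 to 4, left 2 to 2, down 1 to 6 — 13 moves in all.
Check: order respected (15 at step 4, 11 at step 7); 13 moves as required.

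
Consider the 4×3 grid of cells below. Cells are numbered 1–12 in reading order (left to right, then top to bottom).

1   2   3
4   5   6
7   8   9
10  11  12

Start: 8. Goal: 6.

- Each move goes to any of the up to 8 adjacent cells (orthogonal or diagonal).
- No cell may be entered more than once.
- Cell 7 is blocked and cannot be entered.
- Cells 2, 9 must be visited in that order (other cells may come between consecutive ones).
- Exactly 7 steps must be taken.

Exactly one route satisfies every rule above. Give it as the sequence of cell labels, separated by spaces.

8 4 1 2 3 5 9 6

The waypoints must appear in the order 2, 9, with no cell reused.
Route from 8: up-left 1 to 4, up 1 to 1, right 2 to 3, down-left 1 to 5, down-right 1 to 9, up 1 to 6 — 7 moves in all.
Check: order respected (2 at step 3, 9 at step 6); 7 moves as required.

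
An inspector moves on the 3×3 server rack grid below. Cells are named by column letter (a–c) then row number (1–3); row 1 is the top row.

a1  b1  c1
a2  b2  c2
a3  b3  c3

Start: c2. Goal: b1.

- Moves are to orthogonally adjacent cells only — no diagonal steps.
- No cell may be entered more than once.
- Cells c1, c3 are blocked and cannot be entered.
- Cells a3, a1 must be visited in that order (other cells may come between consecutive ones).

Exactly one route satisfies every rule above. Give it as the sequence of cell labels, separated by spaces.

The waypoints must appear in the order a3, a1, with no cell reused.
Route from c2: left 1 to b2, down 1 to b3, left 1 to a3, up 2 to a1, right 1 to b1 — 6 moves in all.
Check: order respected (a3 at step 3, a1 at step 5).

c2 b2 b3 a3 a2 a1 b1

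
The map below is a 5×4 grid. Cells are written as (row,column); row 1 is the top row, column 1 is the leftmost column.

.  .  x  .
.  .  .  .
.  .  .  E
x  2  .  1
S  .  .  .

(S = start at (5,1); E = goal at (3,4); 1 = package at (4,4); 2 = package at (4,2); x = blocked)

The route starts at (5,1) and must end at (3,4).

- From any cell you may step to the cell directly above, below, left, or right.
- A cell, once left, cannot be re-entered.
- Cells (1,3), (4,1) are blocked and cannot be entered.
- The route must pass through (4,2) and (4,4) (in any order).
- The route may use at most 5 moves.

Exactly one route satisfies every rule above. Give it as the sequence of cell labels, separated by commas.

Any route must reach (4,2) and (4,4) and still end at (3,4) within 5 moves, so the order of the required stops is forced.
Route from (5,1): right to (5,2), up to (4,2), 2× right (reaching (4,4)), up to (3,4) — 5 moves in all.
Check: all required cells visited; 5 ≤ 5 moves.

(5,1), (5,2), (4,2), (4,3), (4,4), (3,4)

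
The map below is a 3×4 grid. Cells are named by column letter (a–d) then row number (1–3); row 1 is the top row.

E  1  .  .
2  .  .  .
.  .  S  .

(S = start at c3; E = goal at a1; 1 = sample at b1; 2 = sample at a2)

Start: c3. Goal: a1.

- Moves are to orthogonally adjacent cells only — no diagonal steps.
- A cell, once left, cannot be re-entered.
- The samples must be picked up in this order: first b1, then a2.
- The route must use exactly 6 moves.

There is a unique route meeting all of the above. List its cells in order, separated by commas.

c3, c2, c1, b1, b2, a2, a1

The waypoints must appear in the order b1, a2, with no cell reused.
Route from c3: up 2 to c1, left 1 to b1, down 1 to b2, left 1 to a2, up 1 to a1 — 6 moves in all.
Check: order respected (1 at step 3, 2 at step 5); 6 moves as required.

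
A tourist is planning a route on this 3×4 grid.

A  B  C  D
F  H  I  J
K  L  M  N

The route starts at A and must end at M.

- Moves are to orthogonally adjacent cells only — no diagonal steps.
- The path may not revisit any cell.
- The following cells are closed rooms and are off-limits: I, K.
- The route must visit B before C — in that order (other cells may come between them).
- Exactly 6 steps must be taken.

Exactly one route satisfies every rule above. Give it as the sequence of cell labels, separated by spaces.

A B C D J N M

The waypoints must appear in the order B, C, with no cell reused.
Route from A: right 3 to D, down 2 to N, left 1 to M — 6 moves in all.
Check: order respected (B at step 1, C at step 2); 6 moves as required.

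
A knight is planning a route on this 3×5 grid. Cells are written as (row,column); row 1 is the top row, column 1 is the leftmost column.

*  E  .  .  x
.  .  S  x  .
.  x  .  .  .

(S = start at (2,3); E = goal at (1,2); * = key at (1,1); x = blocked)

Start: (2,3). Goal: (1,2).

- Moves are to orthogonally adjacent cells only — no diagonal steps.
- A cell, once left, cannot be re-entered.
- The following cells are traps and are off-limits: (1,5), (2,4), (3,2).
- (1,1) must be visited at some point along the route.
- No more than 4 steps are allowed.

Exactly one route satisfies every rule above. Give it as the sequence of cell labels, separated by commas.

Any route must reach (1,1) and still end at (1,2) within 4 moves, so the order of the required stops is forced.
Route from (2,3): 2× left (reaching (2,1)), up to (1,1), right to (1,2) — 4 moves in all.
Check: all required cells visited; 4 ≤ 4 moves.

(2,3), (2,2), (2,1), (1,1), (1,2)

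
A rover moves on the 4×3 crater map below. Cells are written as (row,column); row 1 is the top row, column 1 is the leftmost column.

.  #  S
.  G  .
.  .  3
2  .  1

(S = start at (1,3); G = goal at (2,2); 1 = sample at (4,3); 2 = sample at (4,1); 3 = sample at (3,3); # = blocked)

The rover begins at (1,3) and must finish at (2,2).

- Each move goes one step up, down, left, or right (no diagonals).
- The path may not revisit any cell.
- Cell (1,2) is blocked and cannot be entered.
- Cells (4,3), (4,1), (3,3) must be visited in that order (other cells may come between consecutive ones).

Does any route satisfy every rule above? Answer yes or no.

no

Ignoring the required order, 2 revisit-free routes from (1,3) to (2,2) pass through all of (4,3), (4,1), and (3,3); the waypoint orders that occur are (3,3) → (4,3) → (4,1) (2) — never (4,3) → (4,1) → (3,3).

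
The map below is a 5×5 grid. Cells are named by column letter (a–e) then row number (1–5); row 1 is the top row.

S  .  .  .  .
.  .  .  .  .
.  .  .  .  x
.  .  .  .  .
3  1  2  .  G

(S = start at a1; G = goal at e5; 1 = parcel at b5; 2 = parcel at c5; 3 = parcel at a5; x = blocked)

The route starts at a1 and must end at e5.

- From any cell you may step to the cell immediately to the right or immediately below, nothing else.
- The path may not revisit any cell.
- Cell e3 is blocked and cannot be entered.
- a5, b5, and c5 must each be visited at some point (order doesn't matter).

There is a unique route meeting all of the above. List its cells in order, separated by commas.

a1, a2, a3, a4, a5, b5, c5, d5, e5

Moves only go right or down, so the column and row indices never decrease.
Route from a1: down 4 to a5, right 4 to e5 — 8 moves in all.
Check: all required cells visited.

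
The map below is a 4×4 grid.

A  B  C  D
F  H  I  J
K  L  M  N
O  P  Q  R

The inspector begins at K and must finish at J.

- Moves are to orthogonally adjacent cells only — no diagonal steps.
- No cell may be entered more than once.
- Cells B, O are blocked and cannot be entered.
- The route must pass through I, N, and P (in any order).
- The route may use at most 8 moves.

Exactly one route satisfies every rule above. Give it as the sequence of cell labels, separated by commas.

The 8-move cap with required stops at I, N, P leaves no slack for detours.
Route from K: right to L, down to P, 2× right (reaching R), up to N, left to M, up to I, right to J — 8 moves in all.
Check: all required cells visited; 8 ≤ 8 moves.

K, L, P, Q, R, N, M, I, J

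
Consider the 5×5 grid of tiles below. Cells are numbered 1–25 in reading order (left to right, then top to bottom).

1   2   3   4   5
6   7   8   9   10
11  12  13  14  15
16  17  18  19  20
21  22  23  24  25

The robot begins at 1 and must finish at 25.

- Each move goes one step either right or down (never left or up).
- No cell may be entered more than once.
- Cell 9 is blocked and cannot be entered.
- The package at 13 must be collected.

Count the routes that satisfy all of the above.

36

A right/down-only route from 1 to 25 makes exactly 4 down-moves and 4 right-moves in some order.
With no other constraints that would be C(8,4) = 70 routes.
Split at 13 and multiply the segment counts (each segment already excludes blocked cells): 1→13: 6; 13→25: 6; product = 36.
That gives 36 routes.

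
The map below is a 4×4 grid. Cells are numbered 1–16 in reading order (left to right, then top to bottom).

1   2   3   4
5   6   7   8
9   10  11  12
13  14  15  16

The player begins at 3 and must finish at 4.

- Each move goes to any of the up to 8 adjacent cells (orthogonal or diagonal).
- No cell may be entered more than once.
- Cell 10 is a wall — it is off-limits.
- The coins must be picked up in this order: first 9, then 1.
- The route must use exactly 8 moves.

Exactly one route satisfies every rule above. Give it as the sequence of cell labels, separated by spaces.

The waypoints must appear in the order 9, 1, with no cell reused.
Route from 3: down-left 2 to 9, up 2 to 1, right 1 to 2, down-right 1 to 7, right 1 to 8, up 1 to 4 — 8 moves in all.
Check: order respected (9 at step 2, 1 at step 4); 8 moves as required.

3 6 9 5 1 2 7 8 4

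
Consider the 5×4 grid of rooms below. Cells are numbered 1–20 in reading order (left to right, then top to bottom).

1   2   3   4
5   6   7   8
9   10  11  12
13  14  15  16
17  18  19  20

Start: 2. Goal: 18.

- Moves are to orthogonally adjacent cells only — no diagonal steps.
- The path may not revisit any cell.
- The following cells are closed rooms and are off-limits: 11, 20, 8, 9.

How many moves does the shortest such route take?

4

The Manhattan distance from 2 to 18 is |1−5| + |2−2| = 4, so at least 4 moves are needed.
A route of 4 moves achieves this: 2 → 6 → 10 → 14 → 18.
Since 4 matches the lower bound, it is optimal.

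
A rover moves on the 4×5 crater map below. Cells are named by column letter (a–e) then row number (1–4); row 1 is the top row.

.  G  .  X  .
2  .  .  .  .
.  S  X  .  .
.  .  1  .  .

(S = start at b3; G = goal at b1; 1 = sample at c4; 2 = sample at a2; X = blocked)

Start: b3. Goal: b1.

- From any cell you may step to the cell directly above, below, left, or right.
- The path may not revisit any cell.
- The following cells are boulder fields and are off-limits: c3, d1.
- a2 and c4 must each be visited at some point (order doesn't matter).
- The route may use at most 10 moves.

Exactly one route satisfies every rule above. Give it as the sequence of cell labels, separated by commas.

b3, b4, c4, d4, d3, d2, c2, b2, a2, a1, b1

The budget equals the shortest possible length, so every move has to be on a shortest route through the required cells.
Route from b3: down 1 to b4, right 2 to d4, up 2 to d2, left 3 to a2, up 1 to a1, right 1 to b1 — 10 moves in all.
Check: all required cells visited; 10 ≤ 10 moves.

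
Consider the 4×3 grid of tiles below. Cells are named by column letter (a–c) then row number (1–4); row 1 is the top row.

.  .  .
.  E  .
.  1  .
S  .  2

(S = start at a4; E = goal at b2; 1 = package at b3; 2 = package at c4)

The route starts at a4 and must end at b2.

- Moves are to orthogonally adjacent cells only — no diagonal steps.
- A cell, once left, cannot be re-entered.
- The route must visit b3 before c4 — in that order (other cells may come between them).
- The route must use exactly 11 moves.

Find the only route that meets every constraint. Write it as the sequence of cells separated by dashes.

The waypoints must appear in the order b3, c4, with no cell reused.
Route from a4: up 1 to a3, right 1 to b3, down 1 to b4, right 1 to c4, up 3 to c1, left 2 to a1, down 1 to a2, right 1 to b2 — 11 moves in all.
Check: order respected (1 at step 2, 2 at step 4); 11 moves as required.

a4 - a3 - b3 - b4 - c4 - c3 - c2 - c1 - b1 - a1 - a2 - b2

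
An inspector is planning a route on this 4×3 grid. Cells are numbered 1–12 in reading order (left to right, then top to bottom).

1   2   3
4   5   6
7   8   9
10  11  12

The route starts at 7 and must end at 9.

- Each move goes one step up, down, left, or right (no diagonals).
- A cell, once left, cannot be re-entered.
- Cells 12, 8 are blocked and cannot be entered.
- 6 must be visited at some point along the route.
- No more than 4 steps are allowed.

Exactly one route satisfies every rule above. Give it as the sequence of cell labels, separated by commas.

Any route must reach 6 and still end at 9 within 4 moves, so the order of the required stops is forced.
Route from 7: up 1 to 4, right 2 to 6, down 1 to 9 — 4 moves in all.
Check: all required cells visited; 4 ≤ 4 moves.

7, 4, 5, 6, 9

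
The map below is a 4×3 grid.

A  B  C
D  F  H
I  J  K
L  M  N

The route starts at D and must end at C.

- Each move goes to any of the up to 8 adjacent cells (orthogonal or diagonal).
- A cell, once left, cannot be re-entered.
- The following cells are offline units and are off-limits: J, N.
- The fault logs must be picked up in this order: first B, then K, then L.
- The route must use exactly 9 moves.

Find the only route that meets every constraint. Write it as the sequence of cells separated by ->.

The waypoints must appear in the order B, K, L, with no cell reused.
Route from D: up 1 to A, right 1 to B, down-right 1 to H, down 1 to K, down-left 1 to M, left 1 to L, up 1 to I, up-right 2 to C — 9 moves in all.
Check: order respected (B at step 2, K at step 4, L at step 6); 9 moves as required.

D -> A -> B -> H -> K -> M -> L -> I -> F -> C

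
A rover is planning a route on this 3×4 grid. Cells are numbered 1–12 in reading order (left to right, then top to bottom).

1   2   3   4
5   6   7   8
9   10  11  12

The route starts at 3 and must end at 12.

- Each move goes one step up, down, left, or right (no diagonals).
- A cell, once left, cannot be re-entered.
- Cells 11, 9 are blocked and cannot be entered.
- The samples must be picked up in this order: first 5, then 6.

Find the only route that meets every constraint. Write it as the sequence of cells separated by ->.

3 -> 2 -> 1 -> 5 -> 6 -> 7 -> 8 -> 12

The waypoints must appear in the order 5, 6, with no cell reused.
Route from 3: left 2 to 1, down 1 to 5, right 3 to 8, down 1 to 12 — 7 moves in all.
Check: order respected (5 at step 3, 6 at step 4).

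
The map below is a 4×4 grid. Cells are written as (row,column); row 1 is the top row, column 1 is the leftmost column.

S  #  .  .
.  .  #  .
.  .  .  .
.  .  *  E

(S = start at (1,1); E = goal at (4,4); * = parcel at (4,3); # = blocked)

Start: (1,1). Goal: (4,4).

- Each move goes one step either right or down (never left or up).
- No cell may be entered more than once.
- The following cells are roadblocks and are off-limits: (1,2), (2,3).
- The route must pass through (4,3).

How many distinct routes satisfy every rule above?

A right/down-only route from (1,1) to (4,4) makes exactly 3 down-moves and 3 right-moves in some order.
With no other constraints that would be C(6,3) = 20 routes.
Split at (4,3) and multiply the segment counts (each segment already excludes blocked cells): (1,1)→(4,3): 5; (4,3)→(4,4): 1; product = 5.
That gives 5 routes.

5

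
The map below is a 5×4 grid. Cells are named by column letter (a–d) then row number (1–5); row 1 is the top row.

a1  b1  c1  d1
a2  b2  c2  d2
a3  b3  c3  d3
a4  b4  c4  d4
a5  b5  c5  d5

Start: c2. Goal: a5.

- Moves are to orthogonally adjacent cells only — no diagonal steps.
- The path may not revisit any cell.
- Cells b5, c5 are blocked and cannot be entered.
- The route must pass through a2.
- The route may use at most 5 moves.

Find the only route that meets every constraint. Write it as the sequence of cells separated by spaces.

The budget equals the shortest possible length, so every move has to be on a shortest route through the required cells.
Route from c2: left 2 to a2, down 3 to a5 — 5 moves in all.
Check: all required cells visited; 5 ≤ 5 moves.

c2 b2 a2 a3 a4 a5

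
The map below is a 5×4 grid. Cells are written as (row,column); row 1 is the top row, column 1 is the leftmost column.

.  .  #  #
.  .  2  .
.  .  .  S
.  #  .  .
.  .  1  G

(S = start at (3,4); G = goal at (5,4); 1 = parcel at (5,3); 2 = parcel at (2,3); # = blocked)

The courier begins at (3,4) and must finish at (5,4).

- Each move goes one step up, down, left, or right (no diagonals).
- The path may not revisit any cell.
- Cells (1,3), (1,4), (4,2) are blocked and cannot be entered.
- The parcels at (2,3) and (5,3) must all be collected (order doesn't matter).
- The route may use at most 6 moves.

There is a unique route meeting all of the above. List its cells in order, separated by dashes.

(3,4) - (2,4) - (2,3) - (3,3) - (4,3) - (5,3) - (5,4)

The 6-move cap with required stops at (2,3), (5,3) leaves no slack for detours.
Route from (3,4): up to (2,4), left to (2,3), 3× down (reaching (5,3)), right to (5,4) — 6 moves in all.
Check: all required cells visited; 6 ≤ 6 moves.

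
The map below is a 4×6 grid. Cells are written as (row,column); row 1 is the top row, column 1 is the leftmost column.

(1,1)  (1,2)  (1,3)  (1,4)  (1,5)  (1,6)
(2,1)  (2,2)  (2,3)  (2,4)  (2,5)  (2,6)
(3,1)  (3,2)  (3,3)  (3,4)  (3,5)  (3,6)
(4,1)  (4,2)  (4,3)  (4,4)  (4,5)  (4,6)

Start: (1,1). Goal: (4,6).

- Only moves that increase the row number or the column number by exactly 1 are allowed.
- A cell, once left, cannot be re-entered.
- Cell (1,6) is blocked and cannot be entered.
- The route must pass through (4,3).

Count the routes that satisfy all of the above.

10

A right/down-only route from (1,1) to (4,6) makes exactly 3 down-moves and 5 right-moves in some order.
With no other constraints that would be C(8,3) = 56 routes.
Split at (4,3) and multiply the segment counts (each segment already excludes blocked cells): (1,1)→(4,3): 10; (4,3)→(4,6): 1; product = 10.
That gives 10 routes.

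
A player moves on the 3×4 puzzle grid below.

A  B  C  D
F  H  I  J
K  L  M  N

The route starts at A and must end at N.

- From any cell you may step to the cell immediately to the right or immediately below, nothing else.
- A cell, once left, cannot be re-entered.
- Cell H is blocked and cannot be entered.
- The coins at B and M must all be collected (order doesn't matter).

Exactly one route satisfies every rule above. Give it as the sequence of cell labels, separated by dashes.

A - B - C - I - M - N

Moves only go right or down, so the column and row indices never decrease.
Route from A: right 2 to C, down 2 to M, right 1 to N — 5 moves in all.
Check: all required cells visited.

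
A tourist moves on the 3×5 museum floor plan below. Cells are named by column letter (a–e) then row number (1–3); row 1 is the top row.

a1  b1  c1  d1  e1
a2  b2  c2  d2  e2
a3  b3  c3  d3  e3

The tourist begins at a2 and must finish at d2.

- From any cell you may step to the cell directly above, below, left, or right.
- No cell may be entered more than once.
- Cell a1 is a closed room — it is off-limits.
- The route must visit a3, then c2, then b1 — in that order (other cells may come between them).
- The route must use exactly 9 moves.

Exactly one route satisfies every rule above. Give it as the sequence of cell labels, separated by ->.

a2 -> a3 -> b3 -> c3 -> c2 -> b2 -> b1 -> c1 -> d1 -> d2

The waypoints must appear in the order a3, c2, b1, with no cell reused.
Route from a2: down 1 to a3, right 2 to c3, up 1 to c2, left 1 to b2, up 1 to b1, right 2 to d1, down 1 to d2 — 9 moves in all.
Check: order respected (a3 at step 1, c2 at step 4, b1 at step 6); 9 moves as required.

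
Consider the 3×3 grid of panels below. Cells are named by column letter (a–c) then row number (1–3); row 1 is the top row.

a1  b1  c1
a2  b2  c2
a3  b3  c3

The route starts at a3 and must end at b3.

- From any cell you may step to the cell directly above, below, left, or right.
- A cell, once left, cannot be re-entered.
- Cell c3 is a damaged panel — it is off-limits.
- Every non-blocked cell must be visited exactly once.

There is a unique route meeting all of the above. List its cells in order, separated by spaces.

Need to visit all 8 open cells exactly once, starting at a3 and ending at b3.
Cell c1 has only two open neighbours (c2 and b1), so the path must pass straight through it: one of those is the cell it's entered from and the other is where it exits.
Route from a3: up 2 to a1, right 2 to c1, down 1 to c2, left 1 to b2, down 1 to b3 — 7 moves in all.
Check: all 8 open cells covered.

a3 a2 a1 b1 c1 c2 b2 b3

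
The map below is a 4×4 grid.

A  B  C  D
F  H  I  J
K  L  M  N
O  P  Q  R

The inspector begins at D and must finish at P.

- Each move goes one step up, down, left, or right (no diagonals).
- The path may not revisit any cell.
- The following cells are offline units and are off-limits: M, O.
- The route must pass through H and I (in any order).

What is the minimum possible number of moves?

Any route passes through H and I in some order between D and P. Summing Manhattan distances along each leg and taking the cheapest ordering (D → I → H → P) gives a lower bound of 2 + 1 + 2 = 5 moves.
A route of 5 moves achieves this: D → J → I → H → L → P.
Since 5 matches the lower bound, it is optimal.

5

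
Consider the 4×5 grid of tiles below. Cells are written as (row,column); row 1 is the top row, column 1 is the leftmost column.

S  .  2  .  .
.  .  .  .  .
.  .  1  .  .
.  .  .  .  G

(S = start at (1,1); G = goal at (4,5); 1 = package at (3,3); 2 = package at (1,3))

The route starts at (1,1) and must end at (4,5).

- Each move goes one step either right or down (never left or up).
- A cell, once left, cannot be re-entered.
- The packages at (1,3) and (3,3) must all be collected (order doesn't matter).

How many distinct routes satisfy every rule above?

3

A right/down-only route from (1,1) to (4,5) makes exactly 3 down-moves and 4 right-moves in some order.
With no other constraints that would be C(7,3) = 35 routes.
A monotone route can only reach the required cells in the order (1,3), (3,3), so split there and multiply the segment counts: (1,1)→(1,3): 1; (1,3)→(3,3): 1; (3,3)→(4,5): 3; product = 3.
That gives 3 routes.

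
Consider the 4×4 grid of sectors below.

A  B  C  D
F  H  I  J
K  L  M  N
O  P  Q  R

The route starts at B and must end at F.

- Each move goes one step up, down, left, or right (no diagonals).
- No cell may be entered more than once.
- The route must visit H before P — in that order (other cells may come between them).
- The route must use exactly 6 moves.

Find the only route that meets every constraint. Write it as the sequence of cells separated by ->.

B -> H -> L -> P -> O -> K -> F

The waypoints must appear in the order H, P, with no cell reused.
Route from B: down 3 to P, left 1 to O, up 2 to F — 6 moves in all.
Check: order respected (H at step 1, P at step 3); 6 moves as required.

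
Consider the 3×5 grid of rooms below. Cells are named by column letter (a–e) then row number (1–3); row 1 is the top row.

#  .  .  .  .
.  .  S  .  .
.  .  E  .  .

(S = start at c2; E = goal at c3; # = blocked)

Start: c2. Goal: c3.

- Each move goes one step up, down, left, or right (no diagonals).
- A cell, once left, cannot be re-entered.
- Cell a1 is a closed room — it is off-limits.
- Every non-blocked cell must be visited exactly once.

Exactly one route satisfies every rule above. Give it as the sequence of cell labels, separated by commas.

Need to visit all 14 open cells exactly once, starting at c2 and ending at c3.
Route from c2: right 1 to d2, down 1 to d3, right 1 to e3, up 2 to e1, left 3 to b1, down 1 to b2, left 1 to a2, down 1 to a3, right 2 to c3 — 13 moves in all.
Check: all 14 open cells covered.

c2, d2, d3, e3, e2, e1, d1, c1, b1, b2, a2, a3, b3, c3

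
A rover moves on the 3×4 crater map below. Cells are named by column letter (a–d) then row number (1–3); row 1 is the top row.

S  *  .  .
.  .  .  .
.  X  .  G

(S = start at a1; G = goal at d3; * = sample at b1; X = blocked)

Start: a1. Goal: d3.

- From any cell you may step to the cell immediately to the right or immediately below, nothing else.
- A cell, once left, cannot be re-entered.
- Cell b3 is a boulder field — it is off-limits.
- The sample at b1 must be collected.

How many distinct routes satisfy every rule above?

A right/down-only route from a1 to d3 makes exactly 2 down-moves and 3 right-moves in some order.
With no other constraints that would be C(5,2) = 10 routes.
Split at b1 and multiply the segment counts (each segment already excludes blocked cells): a1→b1: 1; b1→d3: 5; product = 5.
That gives 5 routes.

5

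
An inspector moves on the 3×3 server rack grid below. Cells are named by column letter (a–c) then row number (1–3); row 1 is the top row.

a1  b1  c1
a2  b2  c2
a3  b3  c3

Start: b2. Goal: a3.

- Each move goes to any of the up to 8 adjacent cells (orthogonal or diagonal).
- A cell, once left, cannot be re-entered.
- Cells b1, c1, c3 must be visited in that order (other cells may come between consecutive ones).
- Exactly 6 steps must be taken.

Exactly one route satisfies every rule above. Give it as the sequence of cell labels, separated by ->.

b2 -> b1 -> c1 -> c2 -> c3 -> b3 -> a3

The waypoints must appear in the order b1, c1, c3, with no cell reused.
Route from b2: up 1 to b1, right 1 to c1, down 2 to c3, left 2 to a3 — 6 moves in all.
Check: order respected (b1 at step 1, c1 at step 2, c3 at step 4); 6 moves as required.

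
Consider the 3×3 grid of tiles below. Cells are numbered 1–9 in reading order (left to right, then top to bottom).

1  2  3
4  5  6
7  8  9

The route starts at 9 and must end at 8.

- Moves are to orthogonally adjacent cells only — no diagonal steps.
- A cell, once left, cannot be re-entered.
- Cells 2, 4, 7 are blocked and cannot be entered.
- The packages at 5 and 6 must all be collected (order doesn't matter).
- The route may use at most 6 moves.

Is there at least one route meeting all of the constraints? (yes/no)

yes

One route that works: 9 → 6 → 5 → 8.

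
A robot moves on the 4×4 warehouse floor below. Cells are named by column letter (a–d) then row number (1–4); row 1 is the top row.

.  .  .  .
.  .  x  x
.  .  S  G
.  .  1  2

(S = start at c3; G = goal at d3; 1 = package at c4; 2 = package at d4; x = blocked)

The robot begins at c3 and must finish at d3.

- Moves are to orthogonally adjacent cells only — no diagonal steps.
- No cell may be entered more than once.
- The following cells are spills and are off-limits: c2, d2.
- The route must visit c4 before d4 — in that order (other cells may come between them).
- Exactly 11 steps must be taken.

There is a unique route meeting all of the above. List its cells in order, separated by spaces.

c3 b3 b2 b1 a1 a2 a3 a4 b4 c4 d4 d3

The waypoints must appear in the order c4, d4, with no cell reused.
Route from c3: left 1 to b3, up 2 to b1, left 1 to a1, down 3 to a4, right 3 to d4, up 1 to d3 — 11 moves in all.
Check: order respected (1 at step 9, 2 at step 10); 11 moves as required.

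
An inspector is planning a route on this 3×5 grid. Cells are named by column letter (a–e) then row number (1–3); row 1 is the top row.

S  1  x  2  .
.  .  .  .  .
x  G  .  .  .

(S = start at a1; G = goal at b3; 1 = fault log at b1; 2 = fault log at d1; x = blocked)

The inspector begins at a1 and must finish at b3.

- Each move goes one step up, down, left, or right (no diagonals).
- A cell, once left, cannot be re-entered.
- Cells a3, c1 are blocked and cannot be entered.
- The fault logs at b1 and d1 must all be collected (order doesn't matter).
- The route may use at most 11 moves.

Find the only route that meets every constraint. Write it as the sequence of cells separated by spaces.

a1 b1 b2 c2 d2 d1 e1 e2 e3 d3 c3 b3

The 11-move cap with required stops at b1, d1 leaves no slack for detours.
Route from a1: right to b1, down to b2, 2× right (reaching d2), up to d1, right to e1, 2× down (reaching e3), 3× left (reaching b3) — 11 moves in all.
Check: all required cells visited; 11 ≤ 11 moves.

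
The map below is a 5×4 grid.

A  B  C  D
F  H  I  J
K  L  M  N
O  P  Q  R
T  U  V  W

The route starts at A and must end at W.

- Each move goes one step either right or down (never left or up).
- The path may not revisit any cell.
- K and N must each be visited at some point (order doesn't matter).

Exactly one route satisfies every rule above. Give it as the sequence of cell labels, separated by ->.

A -> F -> K -> L -> M -> N -> R -> W

Moves only go right or down, so the column and row indices never decrease.
Route from A: 2× down (reaching K), 3× right (reaching N), 2× down (reaching W) — 7 moves in all.
Check: all required cells visited.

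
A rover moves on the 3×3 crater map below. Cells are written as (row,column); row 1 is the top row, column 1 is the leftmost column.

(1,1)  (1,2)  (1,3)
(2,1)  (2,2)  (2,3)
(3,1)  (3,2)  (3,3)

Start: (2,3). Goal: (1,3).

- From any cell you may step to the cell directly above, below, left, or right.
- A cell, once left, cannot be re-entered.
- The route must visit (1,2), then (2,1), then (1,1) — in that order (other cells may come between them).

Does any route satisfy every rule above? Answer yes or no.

no

Ignoring the required order, 4 revisit-free routes from (2,3) to (1,3) pass through all of (1,2), (2,1), and (1,1); the waypoint orders that occur are (2,1) → (1,1) → (1,2) (4) — never (1,2) → (2,1) → (1,1).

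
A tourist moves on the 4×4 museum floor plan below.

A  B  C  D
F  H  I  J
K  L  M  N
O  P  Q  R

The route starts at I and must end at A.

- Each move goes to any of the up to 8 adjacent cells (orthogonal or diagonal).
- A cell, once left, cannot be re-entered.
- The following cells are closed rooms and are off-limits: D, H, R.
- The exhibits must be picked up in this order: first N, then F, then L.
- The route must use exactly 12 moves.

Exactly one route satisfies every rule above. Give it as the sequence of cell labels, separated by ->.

The waypoints must appear in the order N, F, L, with no cell reused.
Route from I: down-right 1 to N, down-left 1 to Q, left 2 to O, up 2 to F, down-right 1 to L, right 1 to M, up-right 1 to J, up-left 1 to C, left 2 to A — 12 moves in all.
Check: order respected (N at step 1, F at step 6, L at step 7); 12 moves as required.

I -> N -> Q -> P -> O -> K -> F -> L -> M -> J -> C -> B -> A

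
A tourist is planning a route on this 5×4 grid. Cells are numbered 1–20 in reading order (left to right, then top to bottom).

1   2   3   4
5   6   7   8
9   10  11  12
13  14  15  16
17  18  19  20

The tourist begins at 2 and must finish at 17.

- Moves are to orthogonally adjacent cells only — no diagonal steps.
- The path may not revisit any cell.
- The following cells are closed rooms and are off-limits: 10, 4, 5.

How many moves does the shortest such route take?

The Manhattan distance from 2 to 17 is |1−5| + |2−1| = 5, so at least 5 moves are needed.
That bound ignores the blocked cells. Measuring each leg by the fewest moves that actually steer around them (2→17: 7) raises the lower bound to 7.
A route of 7 moves exists: 2 → 6 → 7 → 11 → 15 → 19 → 18 → 17.
Since 7 matches that lower bound, it is optimal.

7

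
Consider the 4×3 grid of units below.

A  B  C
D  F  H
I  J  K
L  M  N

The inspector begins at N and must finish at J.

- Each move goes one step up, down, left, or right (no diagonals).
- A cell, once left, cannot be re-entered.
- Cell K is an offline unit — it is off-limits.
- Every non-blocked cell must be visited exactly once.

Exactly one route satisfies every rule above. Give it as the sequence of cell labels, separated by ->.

Need to visit all 11 open cells exactly once, starting at N and ending at J.
Cell L has only two open neighbours (I and M), so the path must pass straight through it: one of those is the cell it's entered from and the other is where it exits.
Route from N: 2× left (reaching L), 3× up (reaching A), 2× right (reaching C), down to H, left to F, down to J — 10 moves in all.
Check: all 11 open cells covered.

N -> M -> L -> I -> D -> A -> B -> C -> H -> F -> J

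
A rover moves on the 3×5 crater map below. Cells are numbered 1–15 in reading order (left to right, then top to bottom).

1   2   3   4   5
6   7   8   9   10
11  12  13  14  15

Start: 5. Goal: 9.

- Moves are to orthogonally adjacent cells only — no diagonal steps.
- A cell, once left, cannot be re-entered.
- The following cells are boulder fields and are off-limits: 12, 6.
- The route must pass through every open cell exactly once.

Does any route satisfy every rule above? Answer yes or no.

Cell 1 has only one open neighbour but is neither the start nor the goal, so a Hamiltonian route would have to both enter and leave it through the same neighbour — impossible without revisiting.

no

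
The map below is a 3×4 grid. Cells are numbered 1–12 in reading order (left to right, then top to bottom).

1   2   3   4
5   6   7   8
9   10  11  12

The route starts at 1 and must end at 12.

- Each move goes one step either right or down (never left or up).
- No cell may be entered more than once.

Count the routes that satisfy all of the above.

10

A right/down-only route from 1 to 12 makes exactly 2 down-moves and 3 right-moves in some order.
With no other constraints that would be C(5,2) = 10 routes.
That gives 10 routes.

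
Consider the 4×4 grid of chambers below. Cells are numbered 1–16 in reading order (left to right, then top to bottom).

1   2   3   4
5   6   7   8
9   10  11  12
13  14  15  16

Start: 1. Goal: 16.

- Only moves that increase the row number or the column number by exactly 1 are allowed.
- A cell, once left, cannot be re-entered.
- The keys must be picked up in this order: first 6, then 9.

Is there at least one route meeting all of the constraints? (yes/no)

no

9 lies to the left of 6, so going from 6 to 9 would need a leftward move — but moves only go right/down, so 6 cannot be visited before 9.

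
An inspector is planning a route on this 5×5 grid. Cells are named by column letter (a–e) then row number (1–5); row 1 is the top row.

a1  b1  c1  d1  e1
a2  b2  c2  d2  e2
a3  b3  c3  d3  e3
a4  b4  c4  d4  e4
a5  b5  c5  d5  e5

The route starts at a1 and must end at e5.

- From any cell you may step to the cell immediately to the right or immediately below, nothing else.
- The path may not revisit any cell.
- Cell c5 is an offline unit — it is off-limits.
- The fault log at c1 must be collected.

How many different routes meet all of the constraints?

14

A right/down-only route from a1 to e5 makes exactly 4 down-moves and 4 right-moves in some order.
With no other constraints that would be C(8,4) = 70 routes.
Split at c1 and multiply the segment counts (each segment already excludes blocked cells): a1→c1: 1; c1→e5: 14; product = 14.
That gives 14 routes.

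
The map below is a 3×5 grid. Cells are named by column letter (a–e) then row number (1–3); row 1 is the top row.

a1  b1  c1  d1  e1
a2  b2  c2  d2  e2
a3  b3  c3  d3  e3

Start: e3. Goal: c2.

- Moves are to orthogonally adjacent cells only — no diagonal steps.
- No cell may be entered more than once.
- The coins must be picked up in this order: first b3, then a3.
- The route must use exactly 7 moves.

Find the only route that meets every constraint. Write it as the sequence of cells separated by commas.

The waypoints must appear in the order b3, a3, with no cell reused.
Route from e3: left 4 to a3, up 1 to a2, right 2 to c2 — 7 moves in all.
Check: order respected (b3 at step 3, a3 at step 4); 7 moves as required.

e3, d3, c3, b3, a3, a2, b2, c2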